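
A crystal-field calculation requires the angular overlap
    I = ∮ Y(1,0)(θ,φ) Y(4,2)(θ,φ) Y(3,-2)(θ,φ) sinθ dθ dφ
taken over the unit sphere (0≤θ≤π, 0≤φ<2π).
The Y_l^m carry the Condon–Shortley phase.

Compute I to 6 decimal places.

Checks pass: Σm=0; 8 even; l₃=3∈[3,5].
(2·1+1)(2·4+1)(2·3+1) = 189
Δ: 2! 0! 6! / 9! → 1/252
sum: t=1:−1/36 = -1/36
3j²(1 4 3; 0 0 0) = Δ·Π!·Σ² = 4/63  (sign +1)
sum: t=1:−1/120 = -1/120
3j²(1 4 3; 0 2 -2) = Δ·Π!·Σ² = 1/21  (sign +1)
combine: 4πI² = 189·4/63·1/21 = 4/7
take √, sign +1: I = 0.21324362

0.213244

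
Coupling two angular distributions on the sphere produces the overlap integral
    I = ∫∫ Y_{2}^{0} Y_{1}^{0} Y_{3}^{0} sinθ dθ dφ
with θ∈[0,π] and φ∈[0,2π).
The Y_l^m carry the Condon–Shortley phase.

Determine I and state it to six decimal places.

Rules hold: Σm=0, L=6 even, 1≤3≤3.
N = 5·3·7 = 105
Δ = 0!·4!·2!/7! = 1/105
Racah Σ t=0..0: t=0:+1/4 = 1/4
⇒ 3j(2 1 3; 0 0 0)² = 3/35, sgn -1
(m-triple is (0,0,0) — same symbol as above.)
4πI² = N·(3j₀)²·(3jₘ)² = 27/35
I = +1·√(0.771429/4π) = 0.24776670

0.247767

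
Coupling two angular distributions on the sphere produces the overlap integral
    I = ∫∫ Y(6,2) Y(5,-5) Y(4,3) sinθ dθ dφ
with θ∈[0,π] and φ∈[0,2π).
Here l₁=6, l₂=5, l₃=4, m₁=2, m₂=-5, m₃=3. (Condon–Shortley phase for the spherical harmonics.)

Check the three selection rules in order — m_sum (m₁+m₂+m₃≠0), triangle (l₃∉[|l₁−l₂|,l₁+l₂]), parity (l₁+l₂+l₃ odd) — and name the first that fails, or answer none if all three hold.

Σmᵢ = 0  ✓
l₃∈[|l₁−l₂|,l₁+l₂]=[1,11], have l₃=4  ✓
Σlᵢ = 15 ⇒ odd  ✗

parity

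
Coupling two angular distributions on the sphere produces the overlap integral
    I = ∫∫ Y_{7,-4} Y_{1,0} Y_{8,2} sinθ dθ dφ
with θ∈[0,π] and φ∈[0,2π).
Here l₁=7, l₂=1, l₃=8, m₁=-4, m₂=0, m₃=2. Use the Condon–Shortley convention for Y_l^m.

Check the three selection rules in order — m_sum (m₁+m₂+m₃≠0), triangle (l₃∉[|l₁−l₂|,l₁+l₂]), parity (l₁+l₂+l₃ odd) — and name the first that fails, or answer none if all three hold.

m_sum

Σmᵢ = -2  ✗
l₃∈[|l₁−l₂|,l₁+l₂]=[6,8], have l₃=8
Σlᵢ = 16 ⇒ even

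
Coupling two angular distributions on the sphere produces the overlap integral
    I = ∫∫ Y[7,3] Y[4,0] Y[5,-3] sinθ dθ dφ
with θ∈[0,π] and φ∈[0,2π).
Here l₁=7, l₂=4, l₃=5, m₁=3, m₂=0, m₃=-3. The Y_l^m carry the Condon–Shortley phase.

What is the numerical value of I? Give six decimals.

m-sum 0 ✓  L=16 even ✓  3≤5≤11 ✓
Π(2lᵢ+1) = 15×9×11 = 1485
triangle coeff Δ(7,4,5) = 1/6126120
Σ_t [2,4]: t=2:+1/69120 t=3:−1/20736 t=4:+1/69120 = -1/51840
(3j)²=280/21879 [(7 4 5; 0 0 0)], sign=+1
Σ_t [2,4]: t=2:+1/138240 t=3:−1/181440 t=4:+1/3870720 = 23/11612160
(3j)²=529/204204 [(7 4 5; 3 0 -3)], sign=+1
⇒ 4πI² = 26450/537251
I = (+1)√(26450/537251/(4π)) = 0.06259207

0.062592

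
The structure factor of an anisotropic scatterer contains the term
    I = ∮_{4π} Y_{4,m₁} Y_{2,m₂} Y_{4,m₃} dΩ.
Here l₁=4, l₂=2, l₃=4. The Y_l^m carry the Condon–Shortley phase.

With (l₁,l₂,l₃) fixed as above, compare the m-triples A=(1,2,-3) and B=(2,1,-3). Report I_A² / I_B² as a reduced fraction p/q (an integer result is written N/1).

18/25

l's match ⇒ only the (l;m) 3-j factors differ between A and B.
A: triangle coeff Δ(4,2,4) = 1/13860; Σ_t [2,2]: t=2:+1/480 = 1/480; (3j)²=3/110 [(4 2 4; 1 2 -3)], sign=-1
B: triangle coeff Δ(4,2,4) = 1/13860; Σ_t [1,2]: t=1:−1/240 t=2:+1/1440 = -1/288; (3j)²=5/132 [(4 2 4; 2 1 -3)], sign=+1
I_A²/I_B² = (3/110)/(5/132) = 18/25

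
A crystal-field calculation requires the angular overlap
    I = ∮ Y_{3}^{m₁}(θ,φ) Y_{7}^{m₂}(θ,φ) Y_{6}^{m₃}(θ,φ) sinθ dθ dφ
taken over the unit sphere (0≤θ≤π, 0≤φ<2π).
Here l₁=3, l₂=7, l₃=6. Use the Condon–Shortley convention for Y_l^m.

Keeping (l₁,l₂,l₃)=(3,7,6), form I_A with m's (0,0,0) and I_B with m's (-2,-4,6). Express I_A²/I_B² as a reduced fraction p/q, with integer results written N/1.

2352/605

Same 3,7,6: normalisation and zero-m 3j drop out of the ratio.
A: Δ: 4! 2! 10! / 17! → 1/2042040; sum: t=1:−1/207360 t=2:+1/57600 t=3:−1/207360 = 1/129600; 3j²(3 7 6; 0 0 0) = Δ·Π!·Σ² = 168/12155  (sign +1)
B: Δ: 4! 2! 10! / 17! → 1/2042040; sum: t=3:−1/43545600 = -1/43545600; 3j²(3 7 6; -2 -4 6) = Δ·Π!·Σ² = 11/3094  (sign -1)
I_A²/I_B² = (168/12155)/(11/3094) = 2352/605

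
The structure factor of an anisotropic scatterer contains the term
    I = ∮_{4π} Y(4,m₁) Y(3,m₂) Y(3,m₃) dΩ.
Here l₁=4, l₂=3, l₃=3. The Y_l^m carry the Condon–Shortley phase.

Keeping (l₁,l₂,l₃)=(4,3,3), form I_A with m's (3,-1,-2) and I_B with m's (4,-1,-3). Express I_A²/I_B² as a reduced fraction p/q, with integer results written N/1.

Same 4,3,3: normalisation and zero-m 3j drop out of the ratio.
A: Δ: 4! 4! 2! / 11! → 1/34650; sum: t=0:+1/288 t=1:−1/144 = -1/288; 3j²(4 3 3; 3 -1 -2) = Δ·Π!·Σ² = 1/99  (sign +1)
B: Δ: 4! 4! 2! / 11! → 1/34650; sum: t=0:+1/1152 = 1/1152; 3j²(4 3 3; 4 -1 -3) = Δ·Π!·Σ² = 1/33  (sign +1)
I_A²/I_B² = (1/99)/(1/33) = 1/3

1/3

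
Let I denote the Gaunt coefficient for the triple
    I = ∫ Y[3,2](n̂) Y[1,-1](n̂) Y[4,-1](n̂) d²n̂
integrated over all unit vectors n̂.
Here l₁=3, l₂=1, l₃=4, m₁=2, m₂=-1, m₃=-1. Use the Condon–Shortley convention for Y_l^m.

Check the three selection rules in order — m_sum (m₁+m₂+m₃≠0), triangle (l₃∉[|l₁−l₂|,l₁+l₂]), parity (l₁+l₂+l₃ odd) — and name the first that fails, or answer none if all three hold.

none

azimuthal sum: 2 − 1 − 1 = 0  ✓
2 ≤ 4 ≤ 4 (triangle on l)  ✓
L = 3 + 1 + 4 = 8 (even)  ✓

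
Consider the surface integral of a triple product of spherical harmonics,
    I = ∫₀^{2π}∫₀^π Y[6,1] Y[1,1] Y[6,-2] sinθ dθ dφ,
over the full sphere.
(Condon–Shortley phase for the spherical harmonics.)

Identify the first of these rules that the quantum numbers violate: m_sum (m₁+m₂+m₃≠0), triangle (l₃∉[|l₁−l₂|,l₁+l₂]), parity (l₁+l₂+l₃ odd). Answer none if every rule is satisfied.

parity

Σmᵢ = 0  ✓
l₃∈[|l₁−l₂|,l₁+l₂]=[5,7], have l₃=6  ✓
Σlᵢ = 13 ⇒ odd  ✗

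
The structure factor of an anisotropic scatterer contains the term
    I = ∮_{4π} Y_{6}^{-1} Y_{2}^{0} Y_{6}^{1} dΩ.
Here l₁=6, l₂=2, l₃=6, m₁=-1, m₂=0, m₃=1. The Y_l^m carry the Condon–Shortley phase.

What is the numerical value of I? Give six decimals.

-0.149094

m-sum 0 ✓  L=14 even ✓  4≤6≤8 ✓
Π(2lᵢ+1) = 13×5×13 = 845
triangle coeff Δ(6,2,6) = 1/90090
Σ_t [0,2]: t=0:+1/69120 t=1:−1/14400 t=2:+1/69120 = -7/172800
(3j)²=14/715 [(6 2 6; 0 0 0)], sign=-1
Σ_t [0,2]: t=0:+1/120960 t=1:−1/17280 t=2:+1/57600 = -13/403200
(3j)²=13/770 [(6 2 6; -1 0 1)], sign=+1
⇒ 4πI² = 169/605
I = (-1)√(169/605/(4π)) = -0.14909419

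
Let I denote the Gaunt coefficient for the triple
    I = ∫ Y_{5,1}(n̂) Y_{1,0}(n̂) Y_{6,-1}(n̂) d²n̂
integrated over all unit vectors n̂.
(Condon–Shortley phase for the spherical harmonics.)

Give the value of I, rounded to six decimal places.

Rules hold: Σm=0, L=12 even, 4≤6≤6.
N = 11·3·13 = 429
Δ = 0!·10!·2!/13! = 1/858
Racah Σ t=0..0: t=0:+1/14400 = 1/14400
⇒ 3j(5 1 6; 0 0 0)² = 6/143, sgn +1
Racah Σ t=0..0: t=0:+1/17280 = 1/17280
⇒ 3j(5 1 6; 1 0 -1)² = 35/858, sgn -1
4πI² = N·(3j₀)²·(3jₘ)² = 105/143
I = -1·√(0.734266/4π) = -0.24172507

-0.241725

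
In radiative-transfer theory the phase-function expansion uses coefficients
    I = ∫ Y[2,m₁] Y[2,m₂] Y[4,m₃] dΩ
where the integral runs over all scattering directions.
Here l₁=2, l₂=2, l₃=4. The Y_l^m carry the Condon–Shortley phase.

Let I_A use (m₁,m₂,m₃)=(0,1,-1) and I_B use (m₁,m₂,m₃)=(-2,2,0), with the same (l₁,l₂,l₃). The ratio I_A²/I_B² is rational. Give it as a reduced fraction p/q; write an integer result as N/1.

30/1

Same 2,2,4: normalisation and zero-m 3j drop out of the ratio.
A: Δ: 0! 4! 4! / 9! → 1/630; sum: t=0:+1/24 = 1/24; 3j²(2 2 4; 0 1 -1) = Δ·Π!·Σ² = 1/21  (sign -1)
B: Δ: 0! 4! 4! / 9! → 1/630; sum: t=0:+1/576 = 1/576; 3j²(2 2 4; -2 2 0) = Δ·Π!·Σ² = 1/630  (sign +1)
I_A²/I_B² = (1/21)/(1/630) = 30/1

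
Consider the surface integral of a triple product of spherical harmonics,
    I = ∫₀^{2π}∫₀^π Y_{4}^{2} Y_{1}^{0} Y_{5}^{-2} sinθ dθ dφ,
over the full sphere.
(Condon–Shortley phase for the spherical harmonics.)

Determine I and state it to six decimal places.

Rules hold: Σm=0, L=10 even, 3≤5≤5.
N = 9·3·11 = 297
Δ = 0!·8!·2!/11! = 1/495
Racah Σ t=0..0: t=0:+1/576 = 1/576
⇒ 3j(4 1 5; 0 0 0)² = 5/99, sgn -1
Racah Σ t=0..0: t=0:+1/1440 = 1/1440
⇒ 3j(4 1 5; 2 0 -2)² = 7/165, sgn -1
4πI² = N·(3j₀)²·(3jₘ)² = 7/11
I = +1·√(0.636364/4π) = 0.22503380

0.225034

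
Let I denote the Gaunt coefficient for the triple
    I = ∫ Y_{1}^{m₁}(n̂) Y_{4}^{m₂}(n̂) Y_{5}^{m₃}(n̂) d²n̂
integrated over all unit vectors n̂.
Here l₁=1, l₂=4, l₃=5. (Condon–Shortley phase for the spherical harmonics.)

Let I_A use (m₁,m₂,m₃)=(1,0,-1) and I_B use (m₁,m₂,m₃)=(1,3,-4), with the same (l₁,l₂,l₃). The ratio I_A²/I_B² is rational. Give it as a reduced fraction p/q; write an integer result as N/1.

l's match ⇒ only the (l;m) 3-j factors differ between A and B.
A: triangle coeff Δ(1,4,5) = 1/495; Σ_t [0,0]: t=0:+1/1152 = 1/1152; (3j)²=1/33 [(1 4 5; 1 0 -1)], sign=+1
B: triangle coeff Δ(1,4,5) = 1/495; Σ_t [0,0]: t=0:+1/10080 = 1/10080; (3j)²=4/55 [(1 4 5; 1 3 -4)], sign=-1
I_A²/I_B² = (1/33)/(4/55) = 5/12

5/12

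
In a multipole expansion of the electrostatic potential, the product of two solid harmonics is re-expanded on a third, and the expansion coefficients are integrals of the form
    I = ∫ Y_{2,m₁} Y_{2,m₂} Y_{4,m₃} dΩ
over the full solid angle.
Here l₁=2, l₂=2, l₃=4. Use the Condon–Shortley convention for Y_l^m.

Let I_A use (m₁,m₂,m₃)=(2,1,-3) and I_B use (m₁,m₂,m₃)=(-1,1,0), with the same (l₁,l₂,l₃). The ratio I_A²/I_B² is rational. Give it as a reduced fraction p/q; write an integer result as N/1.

35/16

l's match ⇒ only the (l;m) 3-j factors differ between A and B.
A: triangle coeff Δ(2,2,4) = 1/630; Σ_t [0,0]: t=0:+1/144 = 1/144; (3j)²=1/18 [(2 2 4; 2 1 -3)], sign=-1
B: triangle coeff Δ(2,2,4) = 1/630; Σ_t [0,0]: t=0:+1/36 = 1/36; (3j)²=8/315 [(2 2 4; -1 1 0)], sign=+1
I_A²/I_B² = (1/18)/(8/315) = 35/16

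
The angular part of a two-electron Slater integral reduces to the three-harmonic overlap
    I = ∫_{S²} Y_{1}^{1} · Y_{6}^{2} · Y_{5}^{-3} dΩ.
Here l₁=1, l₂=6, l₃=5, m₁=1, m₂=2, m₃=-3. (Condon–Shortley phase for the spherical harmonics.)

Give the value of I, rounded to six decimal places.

0.100084

m-sum 0 ✓  L=12 even ✓  5≤5≤7 ✓
Π(2lᵢ+1) = 3×13×11 = 429
triangle coeff Δ(1,6,5) = 1/858
Σ_t [1,1]: t=1:−1/14400 = -1/14400
(3j)²=6/143 [(1 6 5; 0 0 0)], sign=+1
Σ_t [0,0]: t=0:+1/161280 = 1/161280
(3j)²=1/143 [(1 6 5; 1 2 -3)], sign=+1
⇒ 4πI² = 18/143
I = (+1)√(18/143/(4π)) = 0.10008369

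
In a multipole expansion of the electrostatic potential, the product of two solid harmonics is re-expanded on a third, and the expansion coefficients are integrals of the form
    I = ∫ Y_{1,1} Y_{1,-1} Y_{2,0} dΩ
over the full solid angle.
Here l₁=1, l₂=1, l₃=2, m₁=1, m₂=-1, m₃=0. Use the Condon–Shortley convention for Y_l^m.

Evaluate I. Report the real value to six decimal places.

m-sum 0 ✓  L=4 even ✓  0≤2≤2 ✓
Π(2lᵢ+1) = 3×3×5 = 45
triangle coeff Δ(1,1,2) = 1/30
Σ_t [0,0]: t=0:+1/1 = 1/1
(3j)²=2/15 [(1 1 2; 0 0 0)], sign=+1
Σ_t [0,0]: t=0:+1/4 = 1/4
(3j)²=1/30 [(1 1 2; 1 -1 0)], sign=+1
⇒ 4πI² = 1/5
I = (+1)√(1/5/(4π)) = 0.12615663

0.126157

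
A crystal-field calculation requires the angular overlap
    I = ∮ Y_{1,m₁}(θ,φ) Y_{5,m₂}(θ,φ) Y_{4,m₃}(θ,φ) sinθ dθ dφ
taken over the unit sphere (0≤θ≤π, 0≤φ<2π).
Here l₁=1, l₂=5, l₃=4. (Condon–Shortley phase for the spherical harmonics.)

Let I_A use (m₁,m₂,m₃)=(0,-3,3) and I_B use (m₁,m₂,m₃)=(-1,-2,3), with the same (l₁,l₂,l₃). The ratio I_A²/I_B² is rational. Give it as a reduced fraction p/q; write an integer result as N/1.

16/3

Shared (l₁,l₂,l₃)=(1,5,4): N and (l;000)² cancel in I_A²/I_B².
A: Δ = 2!·0!·8!/11! = 1/495; Racah Σ t=1..1: t=1:−1/5040 = -1/5040; ⇒ 3j(1 5 4; 0 -3 3)² = 16/495, sgn +1
B: Δ = 2!·0!·8!/11! = 1/495; Racah Σ t=2..2: t=2:+1/10080 = 1/10080; ⇒ 3j(1 5 4; -1 -2 3)² = 1/165, sgn -1
I_A²/I_B² = (16/495)/(1/165) = 16/3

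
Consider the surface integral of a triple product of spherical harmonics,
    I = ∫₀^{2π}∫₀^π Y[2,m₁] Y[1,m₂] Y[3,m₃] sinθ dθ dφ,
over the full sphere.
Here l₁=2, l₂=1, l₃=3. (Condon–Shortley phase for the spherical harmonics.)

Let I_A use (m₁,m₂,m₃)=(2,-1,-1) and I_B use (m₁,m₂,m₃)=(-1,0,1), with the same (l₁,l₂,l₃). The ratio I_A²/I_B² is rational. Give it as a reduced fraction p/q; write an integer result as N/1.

1/8

l's match ⇒ only the (l;m) 3-j factors differ between A and B.
A: triangle coeff Δ(2,1,3) = 1/105; Σ_t [0,0]: t=0:+1/48 = 1/48; (3j)²=1/105 [(2 1 3; 2 -1 -1)], sign=+1
B: triangle coeff Δ(2,1,3) = 1/105; Σ_t [0,0]: t=0:+1/6 = 1/6; (3j)²=8/105 [(2 1 3; -1 0 1)], sign=+1
I_A²/I_B² = (1/105)/(8/105) = 1/8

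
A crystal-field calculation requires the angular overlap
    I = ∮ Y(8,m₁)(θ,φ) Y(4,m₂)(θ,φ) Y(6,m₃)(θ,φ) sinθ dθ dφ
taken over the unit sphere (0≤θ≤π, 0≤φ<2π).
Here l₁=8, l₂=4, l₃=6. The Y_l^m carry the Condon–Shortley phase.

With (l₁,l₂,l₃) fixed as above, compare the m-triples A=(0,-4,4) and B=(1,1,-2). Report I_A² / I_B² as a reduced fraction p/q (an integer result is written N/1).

l's match ⇒ only the (l;m) 3-j factors differ between A and B.
A: triangle coeff Δ(8,4,6) = 1/23279256; Σ_t [0,0]: t=0:+1/116121600 = 1/116121600; (3j)²=70/46189 [(8 4 6; 0 -4 4)], sign=+1
B: triangle coeff Δ(8,4,6) = 1/23279256; Σ_t [3,5]: t=3:−1/1244160 t=4:+1/1451520 t=5:−1/19353600 = -29/174182400; (3j)²=841/554268 [(8 4 6; 1 1 -2)], sign=-1
I_A²/I_B² = (70/46189)/(841/554268) = 840/841

840/841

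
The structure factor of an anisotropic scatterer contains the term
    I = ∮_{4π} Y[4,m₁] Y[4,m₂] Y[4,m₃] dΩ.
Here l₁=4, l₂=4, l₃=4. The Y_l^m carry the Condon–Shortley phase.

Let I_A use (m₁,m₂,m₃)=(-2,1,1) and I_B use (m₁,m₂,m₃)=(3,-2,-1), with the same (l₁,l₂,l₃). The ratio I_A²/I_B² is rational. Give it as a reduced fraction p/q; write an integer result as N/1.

Shared (l₁,l₂,l₃)=(4,4,4): N and (l;000)² cancel in I_A²/I_B².
A: Δ = 4!·4!·4!/13! = 1/450450; Racah Σ t=2..4: t=2:+1/576 t=3:−1/144 t=4:+1/576 = -1/288; ⇒ 3j(4 4 4; -2 1 1)² = 20/1001, sgn +1
B: Δ = 4!·4!·4!/13! = 1/450450; Racah Σ t=0..1: t=0:+1/576 t=1:−1/864 = 1/1728; ⇒ 3j(4 4 4; 3 -2 -1)² = 5/1287, sgn -1
I_A²/I_B² = (20/1001)/(5/1287) = 36/7

36/7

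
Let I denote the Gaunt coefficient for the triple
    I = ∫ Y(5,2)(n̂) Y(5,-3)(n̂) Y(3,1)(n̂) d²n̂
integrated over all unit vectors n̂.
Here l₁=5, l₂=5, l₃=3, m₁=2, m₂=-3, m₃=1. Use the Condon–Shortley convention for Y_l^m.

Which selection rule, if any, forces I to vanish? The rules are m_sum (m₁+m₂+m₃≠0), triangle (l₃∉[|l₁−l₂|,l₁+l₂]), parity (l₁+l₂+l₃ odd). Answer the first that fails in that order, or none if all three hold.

azimuthal sum: 2 − 3 + 1 = 0  ✓
0 ≤ 3 ≤ 10 (triangle on l)  ✓
L = 5 + 5 + 3 = 13 (odd)  ✗

parity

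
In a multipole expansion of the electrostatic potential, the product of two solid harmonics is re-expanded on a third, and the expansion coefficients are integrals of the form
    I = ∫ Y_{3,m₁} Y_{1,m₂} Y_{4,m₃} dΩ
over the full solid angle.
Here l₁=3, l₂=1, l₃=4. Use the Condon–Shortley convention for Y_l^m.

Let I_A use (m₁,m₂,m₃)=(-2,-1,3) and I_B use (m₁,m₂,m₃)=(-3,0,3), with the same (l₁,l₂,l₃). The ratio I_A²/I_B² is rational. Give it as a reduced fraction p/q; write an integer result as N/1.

Same 3,1,4: normalisation and zero-m 3j drop out of the ratio.
A: Δ: 0! 6! 2! / 9! → 1/252; sum: t=0:+1/240 = 1/240; 3j²(3 1 4; -2 -1 3) = Δ·Π!·Σ² = 1/12  (sign -1)
B: Δ: 0! 6! 2! / 9! → 1/252; sum: t=0:+1/720 = 1/720; 3j²(3 1 4; -3 0 3) = Δ·Π!·Σ² = 1/36  (sign -1)
I_A²/I_B² = (1/12)/(1/36) = 3/1

3/1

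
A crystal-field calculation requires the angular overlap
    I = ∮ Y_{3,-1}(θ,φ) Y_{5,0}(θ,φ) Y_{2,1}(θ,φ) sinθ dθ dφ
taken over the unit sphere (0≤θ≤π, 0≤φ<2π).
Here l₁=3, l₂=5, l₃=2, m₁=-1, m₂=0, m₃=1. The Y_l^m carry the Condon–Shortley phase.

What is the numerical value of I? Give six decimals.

Checks pass: Σm=0; 10 even; l₃=2∈[2,8].
(2·3+1)(2·5+1)(2·2+1) = 385
Δ: 6! 0! 4! / 11! → 1/2310
sum: t=3:−1/144 = -1/144
3j²(3 5 2; 0 0 0) = Δ·Π!·Σ² = 10/231  (sign -1)
sum: t=4:+1/288 = 1/288
3j²(3 5 2; -1 0 1) = Δ·Π!·Σ² = 5/231  (sign -1)
combine: 4πI² = 385·10/231·5/231 = 250/693
take √, sign +1: I = 0.16943318

0.169433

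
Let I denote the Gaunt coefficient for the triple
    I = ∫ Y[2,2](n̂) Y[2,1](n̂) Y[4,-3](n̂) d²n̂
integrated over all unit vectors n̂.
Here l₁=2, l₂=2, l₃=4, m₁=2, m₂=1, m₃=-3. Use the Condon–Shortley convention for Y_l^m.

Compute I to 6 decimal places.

Checks pass: Σm=0; 8 even; l₃=4∈[0,4].
(2·2+1)(2·2+1)(2·4+1) = 225
Δ: 0! 4! 4! / 9! → 1/630
sum: t=0:+1/16 = 1/16
3j²(2 2 4; 0 0 0) = Δ·Π!·Σ² = 2/35  (sign +1)
sum: t=0:+1/144 = 1/144
3j²(2 2 4; 2 1 -3) = Δ·Π!·Σ² = 1/18  (sign -1)
combine: 4πI² = 225·2/35·1/18 = 5/7
take √, sign -1: I = -0.23841361

-0.238414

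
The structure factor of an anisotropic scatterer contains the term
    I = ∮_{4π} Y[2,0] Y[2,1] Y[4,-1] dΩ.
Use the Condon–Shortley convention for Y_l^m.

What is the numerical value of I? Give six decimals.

Rules hold: Σm=0, L=8 even, 0≤4≤4.
N = 5·5·9 = 225
Δ = 0!·4!·4!/9! = 1/630
Racah Σ t=0..0: t=0:+1/16 = 1/16
⇒ 3j(2 2 4; 0 0 0)² = 2/35, sgn +1
Racah Σ t=0..0: t=0:+1/24 = 1/24
⇒ 3j(2 2 4; 0 1 -1)² = 1/21, sgn -1
4πI² = N·(3j₀)²·(3jₘ)² = 30/49
I = -1·√(0.612245/4π) = -0.22072812

-0.220728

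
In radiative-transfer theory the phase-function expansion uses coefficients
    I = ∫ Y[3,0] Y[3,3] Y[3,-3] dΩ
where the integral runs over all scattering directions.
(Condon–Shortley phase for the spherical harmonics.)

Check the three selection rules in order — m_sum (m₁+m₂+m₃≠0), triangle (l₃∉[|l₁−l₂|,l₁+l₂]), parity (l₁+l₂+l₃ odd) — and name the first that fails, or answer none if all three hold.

parity

Σmᵢ = 0  ✓
l₃∈[|l₁−l₂|,l₁+l₂]=[0,6], have l₃=3  ✓
Σlᵢ = 9 ⇒ odd  ✗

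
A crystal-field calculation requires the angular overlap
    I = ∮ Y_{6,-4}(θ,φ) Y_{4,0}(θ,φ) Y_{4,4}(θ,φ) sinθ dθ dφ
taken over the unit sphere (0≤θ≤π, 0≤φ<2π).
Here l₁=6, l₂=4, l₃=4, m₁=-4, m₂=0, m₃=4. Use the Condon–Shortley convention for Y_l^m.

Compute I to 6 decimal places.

-0.190852

Checks pass: Σm=0; 14 even; l₃=4∈[2,10].
(2·6+1)(2·4+1)(2·4+1) = 1053
Δ: 6! 6! 2! / 15! → 1/1261260
sum: t=2:+1/4608 t=3:−1/1296 t=4:+1/4608 = -7/20736
3j²(6 4 4; 0 0 0) = Δ·Π!·Σ² = 20/1287  (sign -1)
sum: t=4:+1/69120 = 1/69120
3j²(6 4 4; -4 0 4) = Δ·Π!·Σ² = 4/143  (sign +1)
combine: 4πI² = 1053·20/1287·4/143 = 720/1573
take √, sign -1: I = -0.19085211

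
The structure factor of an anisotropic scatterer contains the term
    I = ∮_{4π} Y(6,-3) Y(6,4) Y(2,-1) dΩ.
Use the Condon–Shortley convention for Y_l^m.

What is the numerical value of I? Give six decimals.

0.179515

Rules hold: Σm=0, L=14 even, 0≤2≤12.
N = 13·13·5 = 845
Δ = 10!·2!·2!/15! = 1/90090
Racah Σ t=4..6: t=4:+1/69120 t=5:−1/14400 t=6:+1/69120 = -7/172800
⇒ 3j(6 6 2; 0 0 0)² = 14/715, sgn -1
Racah Σ t=8..9: t=8:+1/161280 t=9:−1/725760 = 1/207360
⇒ 3j(6 6 2; -3 4 -1)² = 7/286, sgn -1
4πI² = N·(3j₀)²·(3jₘ)² = 49/121
I = +1·√(0.404959/4π) = 0.17951487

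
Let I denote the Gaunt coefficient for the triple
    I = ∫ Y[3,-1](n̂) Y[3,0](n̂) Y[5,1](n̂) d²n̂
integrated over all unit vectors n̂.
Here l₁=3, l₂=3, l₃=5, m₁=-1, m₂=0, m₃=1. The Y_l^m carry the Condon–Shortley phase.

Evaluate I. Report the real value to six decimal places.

l₁+l₂+l₃=11 is odd: 3j(l;000)=0 ⇒ I=0

0.000000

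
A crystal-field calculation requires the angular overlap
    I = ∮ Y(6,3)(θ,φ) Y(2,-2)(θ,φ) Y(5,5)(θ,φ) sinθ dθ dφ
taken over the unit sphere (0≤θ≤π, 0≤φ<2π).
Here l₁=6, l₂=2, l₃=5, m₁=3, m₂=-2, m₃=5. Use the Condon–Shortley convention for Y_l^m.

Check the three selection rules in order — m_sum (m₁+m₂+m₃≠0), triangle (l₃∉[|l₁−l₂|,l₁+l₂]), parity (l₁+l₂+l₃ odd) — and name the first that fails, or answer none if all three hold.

m_sum

m₁+m₂+m₃ = 3 − 2 + 5 = 6  ✗
triangle: |6−2|=4 ≤ l₃=5 ≤ 6+2=8
parity: l₁+l₂+l₃ = 13 is odd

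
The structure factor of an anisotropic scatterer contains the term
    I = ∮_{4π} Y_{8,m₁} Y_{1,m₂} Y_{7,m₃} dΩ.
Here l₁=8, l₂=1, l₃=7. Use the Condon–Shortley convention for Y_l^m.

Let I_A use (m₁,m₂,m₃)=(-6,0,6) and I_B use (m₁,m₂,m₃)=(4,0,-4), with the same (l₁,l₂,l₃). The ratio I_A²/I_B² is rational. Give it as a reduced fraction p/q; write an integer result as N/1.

Same 8,1,7: normalisation and zero-m 3j drop out of the ratio.
A: Δ: 2! 14! 0! / 17! → 1/2040; sum: t=1:−1/6227020800 = -1/6227020800; 3j²(8 1 7; -6 0 6) = Δ·Π!·Σ² = 7/510  (sign +1)
B: Δ: 2! 14! 0! / 17! → 1/2040; sum: t=1:−1/239500800 = -1/239500800; 3j²(8 1 7; 4 0 -4) = Δ·Π!·Σ² = 2/85  (sign +1)
I_A²/I_B² = (7/510)/(2/85) = 7/12

7/12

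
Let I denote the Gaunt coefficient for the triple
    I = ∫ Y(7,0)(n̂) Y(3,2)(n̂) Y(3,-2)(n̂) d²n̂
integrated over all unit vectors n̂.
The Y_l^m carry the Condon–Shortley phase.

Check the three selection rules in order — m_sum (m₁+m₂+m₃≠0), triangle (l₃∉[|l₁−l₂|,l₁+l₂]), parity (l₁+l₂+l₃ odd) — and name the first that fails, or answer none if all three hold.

m₁+m₂+m₃ = 0 + 2 − 2 = 0  ✓
triangle: |7−3|=4 ≤ l₃=3 ≤ 7+3=10  ✗
parity: l₁+l₂+l₃ = 13 is odd

triangle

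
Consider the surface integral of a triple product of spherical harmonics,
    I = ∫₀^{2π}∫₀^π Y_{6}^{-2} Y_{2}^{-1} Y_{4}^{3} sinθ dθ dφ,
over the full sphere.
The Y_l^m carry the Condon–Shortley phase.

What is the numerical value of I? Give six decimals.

0.089969

Checks pass: Σm=0; 12 even; l₃=4∈[4,8].
(2·6+1)(2·2+1)(2·4+1) = 585
Δ: 4! 8! 0! / 13! → 1/6435
sum: t=2:+1/2304 = 1/2304
3j²(6 2 4; 0 0 0) = Δ·Π!·Σ² = 5/143  (sign +1)
sum: t=1:−1/30240 = -1/30240
3j²(6 2 4; -2 -1 3) = Δ·Π!·Σ² = 32/6435  (sign +1)
combine: 4πI² = 585·5/143·32/6435 = 160/1573
take √, sign +1: I = 0.08996855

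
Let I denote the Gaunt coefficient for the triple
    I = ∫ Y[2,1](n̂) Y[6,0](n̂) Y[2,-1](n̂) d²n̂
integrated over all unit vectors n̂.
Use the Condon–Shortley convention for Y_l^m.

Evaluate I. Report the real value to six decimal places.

|2−6|≤2≤2+6 violated ⇒ I = 0

0.000000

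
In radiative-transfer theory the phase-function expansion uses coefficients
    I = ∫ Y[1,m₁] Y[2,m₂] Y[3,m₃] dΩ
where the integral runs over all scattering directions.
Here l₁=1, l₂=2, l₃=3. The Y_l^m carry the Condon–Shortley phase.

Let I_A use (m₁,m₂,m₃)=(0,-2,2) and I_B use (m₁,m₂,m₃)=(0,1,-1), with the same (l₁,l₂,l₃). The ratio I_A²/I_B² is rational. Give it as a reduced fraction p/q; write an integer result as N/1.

Shared (l₁,l₂,l₃)=(1,2,3): N and (l;000)² cancel in I_A²/I_B².
A: Δ = 0!·2!·4!/7! = 1/105; Racah Σ t=0..0: t=0:+1/24 = 1/24; ⇒ 3j(1 2 3; 0 -2 2)² = 1/21, sgn -1
B: Δ = 0!·2!·4!/7! = 1/105; Racah Σ t=0..0: t=0:+1/6 = 1/6; ⇒ 3j(1 2 3; 0 1 -1)² = 8/105, sgn +1
I_A²/I_B² = (1/21)/(8/105) = 5/8

5/8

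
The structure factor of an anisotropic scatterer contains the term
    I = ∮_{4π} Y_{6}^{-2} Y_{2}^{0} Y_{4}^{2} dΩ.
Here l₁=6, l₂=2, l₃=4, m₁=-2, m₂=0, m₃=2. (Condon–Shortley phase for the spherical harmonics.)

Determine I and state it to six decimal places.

m-sum 0 ✓  L=12 even ✓  4≤4≤8 ✓
Π(2lᵢ+1) = 13×5×9 = 585
triangle coeff Δ(6,2,4) = 1/6435
Σ_t [2,2]: t=2:+1/2304 = 1/2304
(3j)²=5/143 [(6 2 4; 0 0 0)], sign=+1
Σ_t [2,2]: t=2:+1/5760 = 1/5760
(3j)²=56/2145 [(6 2 4; -2 0 2)], sign=+1
⇒ 4πI² = 840/1573
I = (+1)√(840/1573/(4π)) = 0.20614383

0.206144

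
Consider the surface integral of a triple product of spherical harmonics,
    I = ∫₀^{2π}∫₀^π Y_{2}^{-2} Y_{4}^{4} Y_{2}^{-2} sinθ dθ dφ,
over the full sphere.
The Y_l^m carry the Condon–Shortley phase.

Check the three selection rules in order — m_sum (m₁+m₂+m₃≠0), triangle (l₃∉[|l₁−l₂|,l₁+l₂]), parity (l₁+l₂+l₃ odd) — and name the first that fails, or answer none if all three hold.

azimuthal sum: -2 + 4 − 2 = 0  ✓
2 ≤ 2 ≤ 6 (triangle on l)  ✓
L = 2 + 4 + 2 = 8 (even)  ✓

none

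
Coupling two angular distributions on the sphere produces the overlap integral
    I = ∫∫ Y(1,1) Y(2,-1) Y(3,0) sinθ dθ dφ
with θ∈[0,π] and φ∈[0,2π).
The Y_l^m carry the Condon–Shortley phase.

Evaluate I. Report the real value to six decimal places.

Checks pass: Σm=0; 6 even; l₃=3∈[1,3].
(2·1+1)(2·2+1)(2·3+1) = 105
Δ: 0! 2! 4! / 7! → 1/105
sum: t=0:+1/4 = 1/4
3j²(1 2 3; 0 0 0) = Δ·Π!·Σ² = 3/35  (sign -1)
sum: t=0:+1/12 = 1/12
3j²(1 2 3; 1 -1 0) = Δ·Π!·Σ² = 1/35  (sign -1)
combine: 4πI² = 105·3/35·1/35 = 9/35
take √, sign +1: I = 0.14304817

0.143048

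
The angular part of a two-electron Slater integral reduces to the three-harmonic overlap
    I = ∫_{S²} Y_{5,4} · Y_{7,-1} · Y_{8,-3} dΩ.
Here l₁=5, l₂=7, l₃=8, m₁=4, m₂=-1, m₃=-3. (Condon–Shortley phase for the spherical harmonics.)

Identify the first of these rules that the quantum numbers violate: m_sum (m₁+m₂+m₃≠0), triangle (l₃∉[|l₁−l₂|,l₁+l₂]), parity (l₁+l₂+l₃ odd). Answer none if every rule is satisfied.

none

azimuthal sum: 4 − 1 − 3 = 0  ✓
2 ≤ 8 ≤ 12 (triangle on l)  ✓
L = 5 + 7 + 8 = 20 (even)  ✓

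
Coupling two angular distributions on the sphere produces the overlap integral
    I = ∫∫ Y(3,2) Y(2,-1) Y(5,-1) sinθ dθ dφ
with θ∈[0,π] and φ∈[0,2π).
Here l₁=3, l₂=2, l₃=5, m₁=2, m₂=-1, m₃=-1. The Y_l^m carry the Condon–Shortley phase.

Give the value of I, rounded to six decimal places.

Rules hold: Σm=0, L=10 even, 1≤5≤5.
N = 7·5·11 = 385
Δ = 0!·6!·4!/11! = 1/2310
Racah Σ t=0..0: t=0:+1/144 = 1/144
⇒ 3j(3 2 5; 0 0 0)² = 10/231, sgn -1
Racah Σ t=0..0: t=0:+1/720 = 1/720
⇒ 3j(3 2 5; 2 -1 -1)² = 4/385, sgn +1
4πI² = N·(3j₀)²·(3jₘ)² = 40/231
I = -1·√(0.17316/4π) = -0.11738675

-0.117387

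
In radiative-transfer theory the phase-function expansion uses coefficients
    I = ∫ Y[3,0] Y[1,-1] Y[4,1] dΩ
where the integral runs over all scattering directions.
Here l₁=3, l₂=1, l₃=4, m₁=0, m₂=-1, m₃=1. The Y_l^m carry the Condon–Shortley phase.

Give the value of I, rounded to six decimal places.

-0.194664

Rules hold: Σm=0, L=8 even, 2≤4≤4.
N = 7·3·9 = 189
Δ = 0!·6!·2!/9! = 1/252
Racah Σ t=0..0: t=0:+1/36 = 1/36
⇒ 3j(3 1 4; 0 0 0)² = 4/63, sgn +1
Racah Σ t=0..0: t=0:+1/72 = 1/72
⇒ 3j(3 1 4; 0 -1 1)² = 5/126, sgn -1
4πI² = N·(3j₀)²·(3jₘ)² = 10/21
I = -1·√(0.47619/4π) = -0.19466390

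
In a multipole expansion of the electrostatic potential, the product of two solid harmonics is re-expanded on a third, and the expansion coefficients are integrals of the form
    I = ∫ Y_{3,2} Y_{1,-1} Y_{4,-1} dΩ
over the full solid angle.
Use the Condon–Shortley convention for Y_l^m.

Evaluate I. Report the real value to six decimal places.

-0.106622

Checks pass: Σm=0; 8 even; l₃=4∈[2,4].
(2·3+1)(2·1+1)(2·4+1) = 189
Δ: 0! 6! 2! / 9! → 1/252
sum: t=0:+1/36 = 1/36
3j²(3 1 4; 0 0 0) = Δ·Π!·Σ² = 4/63  (sign +1)
sum: t=0:+1/240 = 1/240
3j²(3 1 4; 2 -1 -1) = Δ·Π!·Σ² = 1/84  (sign -1)
combine: 4πI² = 189·4/63·1/84 = 1/7
take √, sign -1: I = -0.10662181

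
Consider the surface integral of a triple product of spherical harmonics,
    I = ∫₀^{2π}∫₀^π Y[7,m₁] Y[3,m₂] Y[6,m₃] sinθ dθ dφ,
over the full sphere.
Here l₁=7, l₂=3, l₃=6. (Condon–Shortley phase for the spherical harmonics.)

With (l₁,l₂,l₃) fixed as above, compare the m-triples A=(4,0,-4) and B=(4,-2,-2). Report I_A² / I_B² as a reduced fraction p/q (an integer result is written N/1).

64/25

l's match ⇒ only the (l;m) 3-j factors differ between A and B.
A: triangle coeff Δ(7,3,6) = 1/2042040; Σ_t [1,3]: t=1:−1/967680 t=2:+1/1451520 t=3:−1/43545600 = -1/2721600; (3j)²=32/7735 [(7 3 6; 4 0 -4)], sign=-1
B: triangle coeff Δ(7,3,6) = 1/2042040; Σ_t [0,1]: t=0:+1/725760 t=1:−1/967680 = 1/2903040; (3j)²=5/3094 [(7 3 6; 4 -2 -2)], sign=+1
I_A²/I_B² = (32/7735)/(5/3094) = 64/25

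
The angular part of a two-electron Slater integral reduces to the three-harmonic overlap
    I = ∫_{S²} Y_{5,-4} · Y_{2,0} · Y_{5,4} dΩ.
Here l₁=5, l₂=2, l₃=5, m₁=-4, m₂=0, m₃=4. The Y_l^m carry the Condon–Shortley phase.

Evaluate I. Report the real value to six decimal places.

-0.097044

Rules hold: Σm=0, L=12 even, 3≤5≤7.
N = 11·5·11 = 605
Δ = 2!·8!·2!/13! = 1/38610
Racah Σ t=0..2: t=0:+1/2880 t=1:−1/576 t=2:+1/2880 = -1/960
⇒ 3j(5 2 5; 0 0 0)² = 10/429, sgn +1
Racah Σ t=1..2: t=1:−1/40320 t=2:+1/20160 = 1/40320
⇒ 3j(5 2 5; -4 0 4)² = 6/715, sgn -1
4πI² = N·(3j₀)²·(3jₘ)² = 20/169
I = -1·√(0.118343/4π) = -0.09704356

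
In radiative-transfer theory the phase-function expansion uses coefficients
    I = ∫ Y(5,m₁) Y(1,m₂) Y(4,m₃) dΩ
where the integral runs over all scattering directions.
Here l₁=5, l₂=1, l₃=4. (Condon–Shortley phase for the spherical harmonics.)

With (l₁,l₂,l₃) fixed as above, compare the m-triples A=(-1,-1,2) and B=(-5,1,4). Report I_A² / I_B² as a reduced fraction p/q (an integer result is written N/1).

2/15

Same 5,1,4: normalisation and zero-m 3j drop out of the ratio.
A: Δ: 2! 8! 0! / 11! → 1/495; sum: t=0:+1/2880 = 1/2880; 3j²(5 1 4; -1 -1 2) = Δ·Π!·Σ² = 2/165  (sign +1)
B: Δ: 2! 8! 0! / 11! → 1/495; sum: t=2:+1/80640 = 1/80640; 3j²(5 1 4; -5 1 4) = Δ·Π!·Σ² = 1/11  (sign +1)
I_A²/I_B² = (2/165)/(1/11) = 2/15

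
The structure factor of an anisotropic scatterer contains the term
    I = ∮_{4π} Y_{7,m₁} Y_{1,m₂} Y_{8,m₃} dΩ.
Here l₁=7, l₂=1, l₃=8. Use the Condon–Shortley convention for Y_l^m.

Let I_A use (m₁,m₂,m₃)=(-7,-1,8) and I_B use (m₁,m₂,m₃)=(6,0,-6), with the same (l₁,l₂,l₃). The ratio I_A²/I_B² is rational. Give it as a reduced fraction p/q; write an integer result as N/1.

l's match ⇒ only the (l;m) 3-j factors differ between A and B.
A: triangle coeff Δ(7,1,8) = 1/2040; Σ_t [0,0]: t=0:+1/174356582400 = 1/174356582400; (3j)²=1/17 [(7 1 8; -7 -1 8)], sign=+1
B: triangle coeff Δ(7,1,8) = 1/2040; Σ_t [0,0]: t=0:+1/6227020800 = 1/6227020800; (3j)²=7/510 [(7 1 8; 6 0 -6)], sign=+1
I_A²/I_B² = (1/17)/(7/510) = 30/7

30/7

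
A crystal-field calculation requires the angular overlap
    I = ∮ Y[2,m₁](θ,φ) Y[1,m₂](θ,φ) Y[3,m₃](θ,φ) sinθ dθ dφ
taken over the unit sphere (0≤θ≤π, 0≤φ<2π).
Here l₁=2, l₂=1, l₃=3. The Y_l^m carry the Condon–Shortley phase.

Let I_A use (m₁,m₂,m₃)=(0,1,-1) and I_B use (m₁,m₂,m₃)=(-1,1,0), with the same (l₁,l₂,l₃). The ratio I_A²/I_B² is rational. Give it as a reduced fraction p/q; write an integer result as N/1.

l's match ⇒ only the (l;m) 3-j factors differ between A and B.
A: triangle coeff Δ(2,1,3) = 1/105; Σ_t [0,0]: t=0:+1/8 = 1/8; (3j)²=2/35 [(2 1 3; 0 1 -1)], sign=+1
B: triangle coeff Δ(2,1,3) = 1/105; Σ_t [0,0]: t=0:+1/12 = 1/12; (3j)²=1/35 [(2 1 3; -1 1 0)], sign=-1
I_A²/I_B² = (2/35)/(1/35) = 2/1

2/1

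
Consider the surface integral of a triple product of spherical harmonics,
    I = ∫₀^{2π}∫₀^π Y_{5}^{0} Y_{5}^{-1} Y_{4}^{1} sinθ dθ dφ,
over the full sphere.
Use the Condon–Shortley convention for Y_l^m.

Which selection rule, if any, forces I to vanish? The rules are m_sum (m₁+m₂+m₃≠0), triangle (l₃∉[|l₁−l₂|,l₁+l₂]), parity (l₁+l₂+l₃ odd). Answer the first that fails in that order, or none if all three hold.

Σmᵢ = 0  ✓
l₃∈[|l₁−l₂|,l₁+l₂]=[0,10], have l₃=4  ✓
Σlᵢ = 14 ⇒ even  ✓

none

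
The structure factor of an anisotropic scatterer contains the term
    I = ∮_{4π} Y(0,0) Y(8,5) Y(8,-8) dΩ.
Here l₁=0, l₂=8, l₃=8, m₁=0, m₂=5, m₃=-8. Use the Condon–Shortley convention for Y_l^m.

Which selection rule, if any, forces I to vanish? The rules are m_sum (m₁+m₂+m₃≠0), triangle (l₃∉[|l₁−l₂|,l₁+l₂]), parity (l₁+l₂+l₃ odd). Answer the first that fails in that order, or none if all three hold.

Σmᵢ = -3  ✗
l₃∈[|l₁−l₂|,l₁+l₂]=[8,8], have l₃=8
Σlᵢ = 16 ⇒ even

m_sum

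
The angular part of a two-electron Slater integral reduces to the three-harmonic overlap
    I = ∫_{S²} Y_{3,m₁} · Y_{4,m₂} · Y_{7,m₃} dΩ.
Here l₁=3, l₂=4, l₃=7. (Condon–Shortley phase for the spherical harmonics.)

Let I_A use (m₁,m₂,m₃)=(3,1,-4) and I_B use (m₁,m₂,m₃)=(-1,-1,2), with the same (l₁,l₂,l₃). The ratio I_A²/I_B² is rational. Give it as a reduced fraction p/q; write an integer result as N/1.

11/30

l's match ⇒ only the (l;m) 3-j factors differ between A and B.
A: triangle coeff Δ(3,4,7) = 1/45045; Σ_t [0,0]: t=0:+1/518400 = 1/518400; (3j)²=2/195 [(3 4 7; 3 1 -4)], sign=-1
B: triangle coeff Δ(3,4,7) = 1/45045; Σ_t [0,0]: t=0:+1/34560 = 1/34560; (3j)²=4/143 [(3 4 7; -1 -1 2)], sign=-1
I_A²/I_B² = (2/195)/(4/143) = 11/30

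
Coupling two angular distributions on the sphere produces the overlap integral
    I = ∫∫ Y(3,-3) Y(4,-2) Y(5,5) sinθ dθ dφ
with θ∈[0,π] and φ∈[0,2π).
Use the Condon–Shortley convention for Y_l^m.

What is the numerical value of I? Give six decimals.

m-sum 0 ✓  L=12 even ✓  1≤5≤7 ✓
Π(2lᵢ+1) = 7×9×11 = 693
triangle coeff Δ(3,4,5) = 1/180180
Σ_t [0,2]: t=0:+1/576 t=1:−1/144 t=2:+1/576 = -1/288
(3j)²=20/1001 [(3 4 5; 0 0 0)], sign=+1
Σ_t [2,2]: t=2:+1/34560 = 1/34560
(3j)²=5/286 [(3 4 5; -3 -2 5)], sign=+1
⇒ 4πI² = 450/1859
I = (+1)√(450/1859/(4π)) = 0.13879110

0.138791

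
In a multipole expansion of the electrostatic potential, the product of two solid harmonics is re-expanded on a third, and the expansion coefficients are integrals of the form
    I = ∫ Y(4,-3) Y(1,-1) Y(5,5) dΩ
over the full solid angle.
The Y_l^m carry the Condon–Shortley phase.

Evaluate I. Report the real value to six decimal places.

0.000000

-3 − 1 + 5 = 1 ≠ 0: azimuthal integral kills it; I = 0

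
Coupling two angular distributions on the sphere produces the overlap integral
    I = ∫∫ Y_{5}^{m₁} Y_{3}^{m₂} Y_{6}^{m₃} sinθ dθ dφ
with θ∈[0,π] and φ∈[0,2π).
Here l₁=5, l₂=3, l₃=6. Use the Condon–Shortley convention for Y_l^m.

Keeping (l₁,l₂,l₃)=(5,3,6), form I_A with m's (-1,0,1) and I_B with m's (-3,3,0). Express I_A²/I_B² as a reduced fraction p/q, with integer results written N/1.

5/4

Shared (l₁,l₂,l₃)=(5,3,6): N and (l;000)² cancel in I_A²/I_B².
A: Δ = 2!·8!·4!/15! = 1/675675; Racah Σ t=0..2: t=0:+1/17280 t=1:−1/2880 t=2:+1/6912 = -1/6912; ⇒ 3j(5 3 6; -1 0 1)² = 5/429, sgn +1
B: Δ = 2!·8!·4!/15! = 1/675675; Racah Σ t=2..2: t=2:+1/69120 = 1/69120; ⇒ 3j(5 3 6; -3 3 0)² = 4/429, sgn +1
I_A²/I_B² = (5/429)/(4/429) = 5/4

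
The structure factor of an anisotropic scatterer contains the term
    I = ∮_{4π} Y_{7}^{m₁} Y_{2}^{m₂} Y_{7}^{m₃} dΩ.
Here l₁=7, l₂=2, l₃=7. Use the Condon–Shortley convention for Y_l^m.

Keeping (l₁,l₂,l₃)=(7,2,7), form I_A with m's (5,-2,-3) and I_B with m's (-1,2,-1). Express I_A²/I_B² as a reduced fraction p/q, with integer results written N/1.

l's match ⇒ only the (l;m) 3-j factors differ between A and B.
A: triangle coeff Δ(7,2,7) = 1/185640; Σ_t [0,0]: t=0:+1/29030400 = 1/29030400; (3j)²=99/7735 [(7 2 7; 5 -2 -3)], sign=+1
B: triangle coeff Δ(7,2,7) = 1/185640; Σ_t [2,2]: t=2:+1/2073600 = 1/2073600; (3j)²=28/1105 [(7 2 7; -1 2 -1)], sign=+1
I_A²/I_B² = (99/7735)/(28/1105) = 99/196

99/196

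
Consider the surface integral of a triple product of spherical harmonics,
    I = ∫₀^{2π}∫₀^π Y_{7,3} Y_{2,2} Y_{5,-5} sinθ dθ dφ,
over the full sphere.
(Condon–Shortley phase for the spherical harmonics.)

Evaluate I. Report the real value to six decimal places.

-0.011332

Rules hold: Σm=0, L=14 even, 5≤5≤9.
N = 15·5·11 = 825
Δ = 4!·10!·0!/15! = 1/15015
Racah Σ t=2..2: t=2:+1/57600 = 1/57600
⇒ 3j(7 2 5; 0 0 0)² = 21/715, sgn -1
Racah Σ t=4..4: t=4:+1/87091200 = 1/87091200
⇒ 3j(7 2 5; 3 2 -5)² = 1/15015, sgn +1
4πI² = N·(3j₀)²·(3jₘ)² = 3/1859
I = -1·√(0.00161377/4π) = -0.01133225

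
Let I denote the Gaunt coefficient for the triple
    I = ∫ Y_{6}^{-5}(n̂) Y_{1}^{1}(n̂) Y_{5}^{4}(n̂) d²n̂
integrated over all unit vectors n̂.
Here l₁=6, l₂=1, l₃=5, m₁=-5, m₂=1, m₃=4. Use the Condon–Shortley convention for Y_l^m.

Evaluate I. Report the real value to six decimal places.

-0.303018

Checks pass: Σm=0; 12 even; l₃=5∈[5,7].
(2·6+1)(2·1+1)(2·5+1) = 429
Δ: 2! 10! 0! / 13! → 1/858
sum: t=1:−1/14400 = -1/14400
3j²(6 1 5; 0 0 0) = Δ·Π!·Σ² = 6/143  (sign +1)
sum: t=2:+1/725760 = 1/725760
3j²(6 1 5; -5 1 4) = Δ·Π!·Σ² = 5/78  (sign -1)
combine: 4πI² = 429·6/143·5/78 = 15/13
take √, sign -1: I = -0.30301841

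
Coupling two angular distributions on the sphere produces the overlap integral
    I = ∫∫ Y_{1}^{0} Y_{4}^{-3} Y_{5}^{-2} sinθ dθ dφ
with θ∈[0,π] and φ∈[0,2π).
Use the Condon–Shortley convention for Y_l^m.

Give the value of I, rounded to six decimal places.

0.000000

Σmᵢ = -5 ≠ 0, so the φ-integral vanishes; I = 0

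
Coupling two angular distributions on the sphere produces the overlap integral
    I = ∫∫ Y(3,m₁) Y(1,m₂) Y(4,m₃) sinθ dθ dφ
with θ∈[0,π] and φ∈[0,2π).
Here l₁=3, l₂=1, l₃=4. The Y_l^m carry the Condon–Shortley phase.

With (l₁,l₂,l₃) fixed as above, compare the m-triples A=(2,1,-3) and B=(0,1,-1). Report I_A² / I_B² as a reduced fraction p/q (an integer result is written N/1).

21/10

Same 3,1,4: normalisation and zero-m 3j drop out of the ratio.
A: Δ: 0! 6! 2! / 9! → 1/252; sum: t=0:+1/240 = 1/240; 3j²(3 1 4; 2 1 -3) = Δ·Π!·Σ² = 1/12  (sign -1)
B: Δ: 0! 6! 2! / 9! → 1/252; sum: t=0:+1/72 = 1/72; 3j²(3 1 4; 0 1 -1) = Δ·Π!·Σ² = 5/126  (sign -1)
I_A²/I_B² = (1/12)/(5/126) = 21/10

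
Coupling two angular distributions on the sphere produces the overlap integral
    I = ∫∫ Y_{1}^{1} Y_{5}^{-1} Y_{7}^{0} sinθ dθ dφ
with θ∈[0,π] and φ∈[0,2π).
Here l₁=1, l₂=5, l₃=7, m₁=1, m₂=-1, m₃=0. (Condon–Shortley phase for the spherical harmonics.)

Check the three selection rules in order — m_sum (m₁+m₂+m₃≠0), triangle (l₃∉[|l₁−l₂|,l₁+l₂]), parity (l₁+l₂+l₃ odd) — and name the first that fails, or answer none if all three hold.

triangle

Σmᵢ = 0  ✓
l₃∈[|l₁−l₂|,l₁+l₂]=[4,6], have l₃=7  ✗
Σlᵢ = 13 ⇒ odd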